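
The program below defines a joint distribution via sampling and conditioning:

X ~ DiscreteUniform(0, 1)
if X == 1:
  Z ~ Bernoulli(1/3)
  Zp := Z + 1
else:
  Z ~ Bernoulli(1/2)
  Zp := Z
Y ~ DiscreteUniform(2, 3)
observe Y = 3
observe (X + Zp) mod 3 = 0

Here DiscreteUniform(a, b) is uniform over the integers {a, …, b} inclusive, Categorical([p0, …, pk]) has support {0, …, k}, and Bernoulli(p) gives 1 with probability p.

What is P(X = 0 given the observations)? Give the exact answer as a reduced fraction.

Enumerate traces; 2 have nonzero weight after conditioning:
  (X=0, Z=0, Y=3) weight 1/8
  (X=1, Z=1, Y=3) weight 1/12
Group by X:
  weight(X=0) = 1/8
  weight(X=1) = 1/12
Total weight = 1/8 + 1/12 = 5/24
P(X=0 | obs) = 1/8 / 5/24 = 3/5
P(X=1 | obs) = 1/12 / 5/24 = 2/5

P(X = 0 | obs) = 3/5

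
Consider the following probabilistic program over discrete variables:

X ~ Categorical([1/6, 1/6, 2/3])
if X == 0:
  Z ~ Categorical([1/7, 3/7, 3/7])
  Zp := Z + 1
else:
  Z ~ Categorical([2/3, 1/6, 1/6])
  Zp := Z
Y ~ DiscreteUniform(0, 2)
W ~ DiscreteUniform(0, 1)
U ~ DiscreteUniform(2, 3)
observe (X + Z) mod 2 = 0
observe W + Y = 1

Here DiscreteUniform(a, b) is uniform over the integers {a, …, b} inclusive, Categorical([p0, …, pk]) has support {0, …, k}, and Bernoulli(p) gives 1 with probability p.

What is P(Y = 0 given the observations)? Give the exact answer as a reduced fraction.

P(Y = 0 | obs) = 1/2

Enumerate traces; 20 have nonzero weight after conditioning:
  (X=0, Z=0, Y=0, W=1, U=2) weight 1/504
  (X=0, Z=0, Y=0, W=1, U=3) weight 1/504
  (X=0, Z=0, Y=1, W=0, U=2) weight 1/504
  (X=0, Z=0, Y=1, W=0, U=3) weight 1/504
  (X=0, Z=2, Y=0, W=1, U=2) weight 1/168
  (X=0, Z=2, Y=0, W=1, U=3) weight 1/168
  (X=0, Z=2, Y=1, W=0, U=2) weight 1/168
  (X=0, Z=2, Y=1, W=0, U=3) weight 1/168
  … 12 more
Group by Y:
  weight(Y=0) = 19/168
  weight(Y=1) = 19/168
Total weight = 19/168 + 19/168 = 19/84
P(Y=0 | obs) = 19/168 / 19/84 = 1/2
P(Y=1 | obs) = 19/168 / 19/84 = 1/2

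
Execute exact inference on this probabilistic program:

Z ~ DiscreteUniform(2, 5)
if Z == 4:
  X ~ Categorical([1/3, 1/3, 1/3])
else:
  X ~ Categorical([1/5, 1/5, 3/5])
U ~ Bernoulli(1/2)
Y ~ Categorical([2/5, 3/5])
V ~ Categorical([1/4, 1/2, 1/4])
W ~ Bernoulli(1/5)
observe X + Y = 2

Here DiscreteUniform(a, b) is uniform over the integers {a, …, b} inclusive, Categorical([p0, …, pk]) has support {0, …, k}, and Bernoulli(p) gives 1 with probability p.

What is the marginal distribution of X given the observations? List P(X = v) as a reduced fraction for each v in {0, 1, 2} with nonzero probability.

P(X=1) = 21/53, P(X=2) = 32/53

Enumerate traces; 96 have nonzero weight after conditioning:
  (Z=2, X=1, U=0, Y=1, V=0, W=0) weight 3/1000
  (Z=2, X=1, U=0, Y=1, V=0, W=1) weight 3/4000
  (Z=2, X=1, U=0, Y=1, V=1, W=0) weight 3/500
  (Z=2, X=1, U=0, Y=1, V=1, W=1) weight 3/2000
  (Z=2, X=1, U=0, Y=1, V=2, W=0) weight 3/1000
  (Z=2, X=1, U=0, Y=1, V=2, W=1) weight 3/4000
  (Z=2, X=1, U=1, Y=1, V=0, W=0) weight 3/1000
  (Z=2, X=1, U=1, Y=1, V=0, W=1) weight 3/4000
  (Z=2, X=2, U=0, Y=0, V=0, W=0) weight 3/500
  … 87 more
Group by X:
  weight(X=1) = 7/50
  weight(X=2) = 16/75
Total weight = 7/50 + 16/75 = 53/150
P(X=1 | obs) = 7/50 / 53/150 = 21/53
P(X=2 | obs) = 16/75 / 53/150 = 32/53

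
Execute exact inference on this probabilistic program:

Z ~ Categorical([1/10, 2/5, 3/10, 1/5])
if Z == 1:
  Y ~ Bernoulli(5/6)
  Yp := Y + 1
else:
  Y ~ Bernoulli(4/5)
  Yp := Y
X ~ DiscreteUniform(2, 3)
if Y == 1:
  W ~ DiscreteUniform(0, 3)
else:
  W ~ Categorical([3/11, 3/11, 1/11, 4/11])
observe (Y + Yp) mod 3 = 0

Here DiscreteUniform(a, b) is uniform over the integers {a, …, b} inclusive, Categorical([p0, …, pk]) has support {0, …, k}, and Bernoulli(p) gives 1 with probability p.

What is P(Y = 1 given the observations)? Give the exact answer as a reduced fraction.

P(Y = 1 | obs) = 25/34

Enumerate traces; 32 have nonzero weight after conditioning:
  (Z=0, Y=0, X=2, W=0) weight 3/1100
  (Z=0, Y=0, X=2, W=1) weight 3/1100
  (Z=0, Y=0, X=2, W=2) weight 1/1100
  (Z=0, Y=0, X=2, W=3) weight 1/275
  (Z=0, Y=0, X=3, W=0) weight 3/1100
  (Z=0, Y=0, X=3, W=1) weight 3/1100
  (Z=0, Y=0, X=3, W=2) weight 1/1100
  (Z=0, Y=0, X=3, W=3) weight 1/275
  (Z=1, Y=1, X=2, W=0) weight 1/24
  … 23 more
Group by Y:
  weight(Y=0) = 3/25
  weight(Y=1) = 1/3
Total weight = 3/25 + 1/3 = 34/75
P(Y=0 | obs) = 3/25 / 34/75 = 9/34
P(Y=1 | obs) = 1/3 / 34/75 = 25/34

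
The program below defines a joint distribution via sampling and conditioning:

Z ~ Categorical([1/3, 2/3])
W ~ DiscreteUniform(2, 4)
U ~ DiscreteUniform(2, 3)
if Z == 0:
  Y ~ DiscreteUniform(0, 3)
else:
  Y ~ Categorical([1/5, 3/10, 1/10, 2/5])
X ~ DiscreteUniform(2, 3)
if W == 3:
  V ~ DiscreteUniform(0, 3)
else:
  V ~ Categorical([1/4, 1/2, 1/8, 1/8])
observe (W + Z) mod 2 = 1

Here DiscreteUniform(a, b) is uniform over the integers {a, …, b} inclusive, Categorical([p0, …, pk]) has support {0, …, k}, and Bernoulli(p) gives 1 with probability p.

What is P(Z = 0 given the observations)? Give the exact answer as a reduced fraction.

Enumerate traces; 192 have nonzero weight after conditioning:
  (Z=0, W=3, U=2, Y=0, X=2, V=0) weight 1/576
  (Z=0, W=3, U=2, Y=0, X=2, V=1) weight 1/576
  (Z=0, W=3, U=2, Y=0, X=2, V=2) weight 1/576
  (Z=0, W=3, U=2, Y=0, X=2, V=3) weight 1/576
  (Z=0, W=3, U=2, Y=0, X=3, V=0) weight 1/576
  (Z=0, W=3, U=2, Y=0, X=3, V=1) weight 1/576
  (Z=0, W=3, U=2, Y=0, X=3, V=2) weight 1/576
  (Z=0, W=3, U=2, Y=0, X=3, V=3) weight 1/576
  (Z=1, W=2, U=2, Y=0, X=2, V=0) weight 1/360
  … 183 more
Group by Z:
  weight(Z=0) = 1/9
  weight(Z=1) = 4/9
Total weight = 1/9 + 4/9 = 5/9
P(Z=0 | obs) = 1/9 / 5/9 = 1/5
P(Z=1 | obs) = 4/9 / 5/9 = 4/5

P(Z = 0 | obs) = 1/5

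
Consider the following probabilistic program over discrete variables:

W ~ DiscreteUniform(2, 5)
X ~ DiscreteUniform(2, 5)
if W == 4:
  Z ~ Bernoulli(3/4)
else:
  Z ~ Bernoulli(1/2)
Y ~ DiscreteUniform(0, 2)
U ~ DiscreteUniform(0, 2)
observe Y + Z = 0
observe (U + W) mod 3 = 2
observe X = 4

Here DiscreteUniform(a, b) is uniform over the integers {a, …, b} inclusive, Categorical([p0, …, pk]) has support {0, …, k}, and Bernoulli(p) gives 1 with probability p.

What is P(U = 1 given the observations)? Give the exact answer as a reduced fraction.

P(U = 1 | obs) = 1/7

Enumerate traces; 4 have nonzero weight after conditioning:
  (W=2, X=4, Z=0, Y=0, U=0) weight 1/288
  (W=3, X=4, Z=0, Y=0, U=2) weight 1/288
  (W=4, X=4, Z=0, Y=0, U=1) weight 1/576
  (W=5, X=4, Z=0, Y=0, U=0) weight 1/288
Group by U:
  weight(U=0) = 1/144
  weight(U=1) = 1/576
  weight(U=2) = 1/288
Total weight = 1/144 + 1/576 + 1/288 = 7/576
P(U=0 | obs) = 1/144 / 7/576 = 4/7
P(U=1 | obs) = 1/576 / 7/576 = 1/7
P(U=2 | obs) = 1/288 / 7/576 = 2/7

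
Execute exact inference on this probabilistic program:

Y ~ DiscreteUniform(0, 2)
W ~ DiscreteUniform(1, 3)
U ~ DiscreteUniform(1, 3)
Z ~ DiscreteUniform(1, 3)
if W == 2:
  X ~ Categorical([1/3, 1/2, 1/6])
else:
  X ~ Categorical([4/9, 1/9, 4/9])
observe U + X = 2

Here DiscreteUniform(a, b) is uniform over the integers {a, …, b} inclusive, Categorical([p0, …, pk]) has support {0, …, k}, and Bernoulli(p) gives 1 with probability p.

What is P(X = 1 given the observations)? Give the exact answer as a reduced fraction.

P(X = 1 | obs) = 13/35

Enumerate traces; 54 have nonzero weight after conditioning:
  (Y=0, W=1, U=1, Z=1, X=1) weight 1/729
  (Y=0, W=1, U=1, Z=2, X=1) weight 1/729
  (Y=0, W=1, U=1, Z=3, X=1) weight 1/729
  (Y=0, W=1, U=2, Z=1, X=0) weight 4/729
  (Y=0, W=1, U=2, Z=2, X=0) weight 4/729
  (Y=0, W=1, U=2, Z=3, X=0) weight 4/729
  (Y=0, W=2, U=1, Z=1, X=1) weight 1/162
  (Y=0, W=2, U=1, Z=2, X=1) weight 1/162
  … 46 more
Group by X:
  weight(X=0) = 11/81
  weight(X=1) = 13/162
Total weight = 11/81 + 13/162 = 35/162
P(X=0 | obs) = 11/81 / 35/162 = 22/35
P(X=1 | obs) = 13/162 / 35/162 = 13/35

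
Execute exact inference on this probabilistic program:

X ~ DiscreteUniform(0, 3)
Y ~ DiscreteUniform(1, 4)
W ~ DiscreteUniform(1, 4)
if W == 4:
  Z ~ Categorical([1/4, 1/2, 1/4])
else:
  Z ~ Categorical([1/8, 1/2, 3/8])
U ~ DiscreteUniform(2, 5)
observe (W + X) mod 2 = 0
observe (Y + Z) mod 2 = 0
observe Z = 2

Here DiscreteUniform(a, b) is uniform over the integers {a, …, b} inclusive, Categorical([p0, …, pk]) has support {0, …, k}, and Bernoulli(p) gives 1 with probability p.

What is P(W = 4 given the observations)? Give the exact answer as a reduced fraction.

P(W = 4 | obs) = 2/11

Enumerate traces; 64 have nonzero weight after conditioning:
  (X=0, Y=2, W=2, Z=2, U=2) weight 3/2048
  (X=0, Y=2, W=2, Z=2, U=3) weight 3/2048
  (X=0, Y=2, W=2, Z=2, U=4) weight 3/2048
  (X=0, Y=2, W=2, Z=2, U=5) weight 3/2048
  (X=0, Y=2, W=4, Z=2, U=2) weight 1/1024
  (X=0, Y=2, W=4, Z=2, U=3) weight 1/1024
  (X=0, Y=2, W=4, Z=2, U=4) weight 1/1024
  (X=0, Y=2, W=4, Z=2, U=5) weight 1/1024
  (X=1, Y=2, W=1, Z=2, U=2) weight 3/2048
  (X=1, Y=2, W=3, Z=2, U=2) weight 3/2048
  … 54 more
Group by W:
  weight(W=1) = 3/128
  weight(W=2) = 3/128
  weight(W=3) = 3/128
  weight(W=4) = 1/64
Total weight = 3/128 + 3/128 + 3/128 + 1/64 = 11/128
P(W=1 | obs) = 3/128 / 11/128 = 3/11
P(W=2 | obs) = 3/128 / 11/128 = 3/11
P(W=3 | obs) = 3/128 / 11/128 = 3/11
P(W=4 | obs) = 1/64 / 11/128 = 2/11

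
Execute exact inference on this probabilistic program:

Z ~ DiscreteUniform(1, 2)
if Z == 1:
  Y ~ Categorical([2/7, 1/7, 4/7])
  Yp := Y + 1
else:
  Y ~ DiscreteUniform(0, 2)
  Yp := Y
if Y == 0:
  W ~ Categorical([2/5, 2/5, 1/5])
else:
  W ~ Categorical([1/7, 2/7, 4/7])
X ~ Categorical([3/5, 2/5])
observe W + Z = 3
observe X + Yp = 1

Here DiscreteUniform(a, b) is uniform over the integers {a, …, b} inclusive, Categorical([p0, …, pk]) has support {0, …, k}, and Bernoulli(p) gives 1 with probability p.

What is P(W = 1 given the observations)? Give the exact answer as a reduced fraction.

Enumerate traces; 3 have nonzero weight after conditioning:
  (Z=1, Y=0, W=2, X=0) weight 3/175
  (Z=2, Y=0, W=1, X=1) weight 2/75
  (Z=2, Y=1, W=1, X=0) weight 1/35
Group by W:
  weight(W=1) = 29/525
  weight(W=2) = 3/175
Total weight = 29/525 + 3/175 = 38/525
P(W=1 | obs) = 29/525 / 38/525 = 29/38
P(W=2 | obs) = 3/175 / 38/525 = 9/38

P(W = 1 | obs) = 29/38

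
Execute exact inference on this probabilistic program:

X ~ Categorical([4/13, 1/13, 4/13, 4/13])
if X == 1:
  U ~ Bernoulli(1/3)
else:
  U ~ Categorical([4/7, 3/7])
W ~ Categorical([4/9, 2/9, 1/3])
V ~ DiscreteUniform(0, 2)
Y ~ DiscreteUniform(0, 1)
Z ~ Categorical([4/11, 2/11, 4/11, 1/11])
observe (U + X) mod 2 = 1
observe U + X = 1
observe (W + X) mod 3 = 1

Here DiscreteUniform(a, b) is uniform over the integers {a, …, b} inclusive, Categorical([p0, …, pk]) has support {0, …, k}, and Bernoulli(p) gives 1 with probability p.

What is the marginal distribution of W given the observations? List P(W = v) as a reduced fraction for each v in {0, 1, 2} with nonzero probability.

Enumerate traces; 48 have nonzero weight after conditioning:
  (X=0, U=1, W=1, V=0, Y=0, Z=0) weight 16/9009
  (X=0, U=1, W=1, V=0, Y=0, Z=1) weight 8/9009
  (X=0, U=1, W=1, V=0, Y=0, Z=2) weight 16/9009
  (X=0, U=1, W=1, V=0, Y=0, Z=3) weight 4/9009
  (X=0, U=1, W=1, V=0, Y=1, Z=0) weight 16/9009
  (X=0, U=1, W=1, V=0, Y=1, Z=1) weight 8/9009
  (X=0, U=1, W=1, V=0, Y=1, Z=2) weight 16/9009
  (X=0, U=1, W=1, V=0, Y=1, Z=3) weight 4/9009
  (X=1, U=0, W=0, V=0, Y=0, Z=0) weight 16/11583
  … 39 more
Group by W:
  weight(W=0) = 8/351
  weight(W=1) = 8/273
Total weight = 8/351 + 8/273 = 128/2457
P(W=0 | obs) = 8/351 / 128/2457 = 7/16
P(W=1 | obs) = 8/273 / 128/2457 = 9/16

P(W=0) = 7/16, P(W=1) = 9/16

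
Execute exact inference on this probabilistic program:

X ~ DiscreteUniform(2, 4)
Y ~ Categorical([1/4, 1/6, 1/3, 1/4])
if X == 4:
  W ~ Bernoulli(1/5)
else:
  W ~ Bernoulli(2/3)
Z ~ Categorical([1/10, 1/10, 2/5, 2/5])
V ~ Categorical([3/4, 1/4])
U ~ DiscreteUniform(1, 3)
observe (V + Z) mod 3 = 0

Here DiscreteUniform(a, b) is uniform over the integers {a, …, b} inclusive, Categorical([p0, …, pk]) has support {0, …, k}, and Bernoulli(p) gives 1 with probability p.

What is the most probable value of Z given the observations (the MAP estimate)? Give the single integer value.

Enumerate traces; 216 have nonzero weight after conditioning:
  (X=2, Y=0, W=0, Z=0, V=0, U=1) weight 1/1440
  (X=2, Y=0, W=0, Z=0, V=0, U=2) weight 1/1440
  (X=2, Y=0, W=0, Z=0, V=0, U=3) weight 1/1440
  (X=2, Y=0, W=0, Z=2, V=1, U=1) weight 1/1080
  (X=2, Y=0, W=0, Z=2, V=1, U=2) weight 1/1080
  (X=2, Y=0, W=0, Z=2, V=1, U=3) weight 1/1080
  (X=2, Y=0, W=0, Z=3, V=0, U=1) weight 1/360
  (X=2, Y=0, W=0, Z=3, V=0, U=2) weight 1/360
  … 208 more
Group by Z:
  weight(Z=0) = 3/40
  weight(Z=2) = 1/10
  weight(Z=3) = 3/10
Total weight = 3/40 + 1/10 + 3/10 = 19/40
P(Z=0 | obs) = 3/40 / 19/40 = 3/19
P(Z=2 | obs) = 1/10 / 19/40 = 4/19
P(Z=3 | obs) = 3/10 / 19/40 = 12/19
argmax = 3

argmax_v P(Z = v | obs) = 3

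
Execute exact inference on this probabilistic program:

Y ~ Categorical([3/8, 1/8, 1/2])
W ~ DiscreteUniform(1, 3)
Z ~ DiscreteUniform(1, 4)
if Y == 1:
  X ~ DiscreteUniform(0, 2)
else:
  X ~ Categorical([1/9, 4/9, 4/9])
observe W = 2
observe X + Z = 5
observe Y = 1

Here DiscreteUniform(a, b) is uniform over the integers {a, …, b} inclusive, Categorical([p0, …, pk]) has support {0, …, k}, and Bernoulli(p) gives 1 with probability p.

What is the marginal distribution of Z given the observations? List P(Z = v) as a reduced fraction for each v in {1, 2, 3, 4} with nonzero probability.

P(Z=3) = 1/2, P(Z=4) = 1/2

Enumerate traces; 2 have nonzero weight after conditioning:
  (Y=1, W=2, Z=3, X=2) weight 1/288
  (Y=1, W=2, Z=4, X=1) weight 1/288
Group by Z:
  weight(Z=3) = 1/288
  weight(Z=4) = 1/288
Total weight = 1/288 + 1/288 = 1/144
P(Z=3 | obs) = 1/288 / 1/144 = 1/2
P(Z=4 | obs) = 1/288 / 1/144 = 1/2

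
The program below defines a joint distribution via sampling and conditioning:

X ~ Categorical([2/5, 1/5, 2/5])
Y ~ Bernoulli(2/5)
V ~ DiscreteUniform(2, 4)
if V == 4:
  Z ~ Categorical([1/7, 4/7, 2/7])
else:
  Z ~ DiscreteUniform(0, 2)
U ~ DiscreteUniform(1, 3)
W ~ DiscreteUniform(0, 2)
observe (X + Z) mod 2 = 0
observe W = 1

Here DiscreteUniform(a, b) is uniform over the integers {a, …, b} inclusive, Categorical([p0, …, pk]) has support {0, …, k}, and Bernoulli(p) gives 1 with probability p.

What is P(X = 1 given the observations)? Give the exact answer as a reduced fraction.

P(X = 1 | obs) = 13/87

Enumerate traces; 90 have nonzero weight after conditioning:
  (X=0, Y=0, V=2, Z=0, U=1, W=1) weight 2/675
  (X=0, Y=0, V=2, Z=0, U=2, W=1) weight 2/675
  (X=0, Y=0, V=2, Z=0, U=3, W=1) weight 2/675
  (X=0, Y=0, V=2, Z=2, U=1, W=1) weight 2/675
  (X=0, Y=0, V=2, Z=2, U=2, W=1) weight 2/675
  (X=0, Y=0, V=2, Z=2, U=3, W=1) weight 2/675
  (X=0, Y=0, V=3, Z=0, U=1, W=1) weight 2/675
  (X=0, Y=0, V=3, Z=0, U=2, W=1) weight 2/675
  (X=1, Y=0, V=2, Z=1, U=1, W=1) weight 1/675
  (X=2, Y=0, V=2, Z=0, U=1, W=1) weight 2/675
  … 80 more
Group by X:
  weight(X=0) = 74/945
  weight(X=1) = 26/945
  weight(X=2) = 74/945
Total weight = 74/945 + 26/945 + 74/945 = 58/315
P(X=0 | obs) = 74/945 / 58/315 = 37/87
P(X=1 | obs) = 26/945 / 58/315 = 13/87
P(X=2 | obs) = 74/945 / 58/315 = 37/87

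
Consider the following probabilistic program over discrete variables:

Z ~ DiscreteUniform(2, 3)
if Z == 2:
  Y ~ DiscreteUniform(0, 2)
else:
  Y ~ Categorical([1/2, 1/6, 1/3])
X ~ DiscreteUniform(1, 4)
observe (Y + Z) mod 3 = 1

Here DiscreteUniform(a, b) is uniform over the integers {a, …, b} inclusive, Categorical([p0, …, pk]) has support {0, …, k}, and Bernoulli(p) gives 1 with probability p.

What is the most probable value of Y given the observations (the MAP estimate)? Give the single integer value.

Enumerate traces; 8 have nonzero weight after conditioning:
  (Z=2, Y=2, X=1) weight 1/24
  (Z=2, Y=2, X=2) weight 1/24
  (Z=2, Y=2, X=3) weight 1/24
  (Z=2, Y=2, X=4) weight 1/24
  (Z=3, Y=1, X=1) weight 1/48
  (Z=3, Y=1, X=2) weight 1/48
  (Z=3, Y=1, X=3) weight 1/48
  (Z=3, Y=1, X=4) weight 1/48
Group by Y:
  weight(Y=1) = 1/12
  weight(Y=2) = 1/6
Total weight = 1/12 + 1/6 = 1/4
P(Y=1 | obs) = 1/12 / 1/4 = 1/3
P(Y=2 | obs) = 1/6 / 1/4 = 2/3
argmax = 2

argmax_v P(Y = v | obs) = 2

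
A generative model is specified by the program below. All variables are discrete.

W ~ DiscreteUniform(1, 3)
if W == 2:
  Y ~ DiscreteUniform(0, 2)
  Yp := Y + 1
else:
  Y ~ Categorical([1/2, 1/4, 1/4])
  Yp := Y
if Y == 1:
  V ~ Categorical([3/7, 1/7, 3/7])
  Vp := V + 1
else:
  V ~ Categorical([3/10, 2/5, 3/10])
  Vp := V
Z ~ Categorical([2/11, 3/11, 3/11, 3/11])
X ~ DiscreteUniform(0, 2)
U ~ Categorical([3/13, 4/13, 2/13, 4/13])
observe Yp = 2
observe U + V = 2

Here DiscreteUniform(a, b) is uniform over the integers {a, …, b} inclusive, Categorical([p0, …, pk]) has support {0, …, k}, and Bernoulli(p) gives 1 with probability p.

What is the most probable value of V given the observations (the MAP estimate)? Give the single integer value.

argmax_v P(V = v | obs) = 1

Enumerate traces; 108 have nonzero weight after conditioning:
  (W=1, Y=2, V=0, Z=0, X=0, U=2) weight 1/4290
  (W=1, Y=2, V=0, Z=0, X=1, U=2) weight 1/4290
  (W=1, Y=2, V=0, Z=0, X=2, U=2) weight 1/4290
  (W=1, Y=2, V=0, Z=1, X=0, U=2) weight 1/2860
  (W=1, Y=2, V=0, Z=1, X=1, U=2) weight 1/2860
  (W=1, Y=2, V=0, Z=1, X=2, U=2) weight 1/2860
  (W=1, Y=2, V=0, Z=2, X=0, U=2) weight 1/2860
  (W=1, Y=2, V=0, Z=2, X=1, U=2) weight 1/2860
  (W=1, Y=2, V=1, Z=0, X=0, U=1) weight 4/6435
  (W=1, Y=2, V=2, Z=0, X=0, U=0) weight 1/2860
  … 98 more
Group by V:
  weight(V=0) = 41/2730
  weight(V=1) = 8/315
  weight(V=2) = 41/1820
Total weight = 41/2730 + 8/315 + 41/1820 = 1031/16380
P(V=0 | obs) = 41/2730 / 1031/16380 = 246/1031
P(V=1 | obs) = 8/315 / 1031/16380 = 416/1031
P(V=2 | obs) = 41/1820 / 1031/16380 = 369/1031
argmax = 1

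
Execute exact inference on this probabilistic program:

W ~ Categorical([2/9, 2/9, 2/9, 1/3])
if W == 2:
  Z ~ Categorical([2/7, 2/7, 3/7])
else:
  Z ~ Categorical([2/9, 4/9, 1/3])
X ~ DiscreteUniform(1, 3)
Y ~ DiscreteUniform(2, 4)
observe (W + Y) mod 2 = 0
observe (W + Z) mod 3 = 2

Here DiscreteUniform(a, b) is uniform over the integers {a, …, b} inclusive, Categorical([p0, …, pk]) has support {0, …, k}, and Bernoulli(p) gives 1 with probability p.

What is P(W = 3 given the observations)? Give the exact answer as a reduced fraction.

Enumerate traces; 18 have nonzero weight after conditioning:
  (W=0, Z=2, X=1, Y=2) weight 2/243
  (W=0, Z=2, X=1, Y=4) weight 2/243
  (W=0, Z=2, X=2, Y=2) weight 2/243
  (W=0, Z=2, X=2, Y=4) weight 2/243
  (W=0, Z=2, X=3, Y=2) weight 2/243
  (W=0, Z=2, X=3, Y=4) weight 2/243
  (W=1, Z=1, X=1, Y=3) weight 8/729
  (W=1, Z=1, X=2, Y=3) weight 8/729
  (W=2, Z=0, X=1, Y=2) weight 4/567
  (W=3, Z=2, X=1, Y=3) weight 1/81
  … 8 more
Group by W:
  weight(W=0) = 4/81
  weight(W=1) = 8/243
  weight(W=2) = 8/189
  weight(W=3) = 1/27
Total weight = 4/81 + 8/243 + 8/189 + 1/27 = 275/1701
P(W=0 | obs) = 4/81 / 275/1701 = 84/275
P(W=1 | obs) = 8/243 / 275/1701 = 56/275
P(W=2 | obs) = 8/189 / 275/1701 = 72/275
P(W=3 | obs) = 1/27 / 275/1701 = 63/275

P(W = 3 | obs) = 63/275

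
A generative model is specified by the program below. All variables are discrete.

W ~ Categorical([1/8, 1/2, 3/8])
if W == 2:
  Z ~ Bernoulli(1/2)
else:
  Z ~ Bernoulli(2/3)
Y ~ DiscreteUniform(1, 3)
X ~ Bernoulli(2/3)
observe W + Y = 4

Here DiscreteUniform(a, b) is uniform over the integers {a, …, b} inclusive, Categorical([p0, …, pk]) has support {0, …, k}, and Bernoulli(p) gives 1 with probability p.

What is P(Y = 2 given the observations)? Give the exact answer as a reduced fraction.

P(Y = 2 | obs) = 3/7

Enumerate traces; 8 have nonzero weight after conditioning:
  (W=1, Z=0, Y=3, X=0) weight 1/54
  (W=1, Z=0, Y=3, X=1) weight 1/27
  (W=1, Z=1, Y=3, X=0) weight 1/27
  (W=1, Z=1, Y=3, X=1) weight 2/27
  (W=2, Z=0, Y=2, X=0) weight 1/48
  (W=2, Z=0, Y=2, X=1) weight 1/24
  (W=2, Z=1, Y=2, X=0) weight 1/48
  (W=2, Z=1, Y=2, X=1) weight 1/24
Group by Y:
  weight(Y=2) = 1/8
  weight(Y=3) = 1/6
Total weight = 1/8 + 1/6 = 7/24
P(Y=2 | obs) = 1/8 / 7/24 = 3/7
P(Y=3 | obs) = 1/6 / 7/24 = 4/7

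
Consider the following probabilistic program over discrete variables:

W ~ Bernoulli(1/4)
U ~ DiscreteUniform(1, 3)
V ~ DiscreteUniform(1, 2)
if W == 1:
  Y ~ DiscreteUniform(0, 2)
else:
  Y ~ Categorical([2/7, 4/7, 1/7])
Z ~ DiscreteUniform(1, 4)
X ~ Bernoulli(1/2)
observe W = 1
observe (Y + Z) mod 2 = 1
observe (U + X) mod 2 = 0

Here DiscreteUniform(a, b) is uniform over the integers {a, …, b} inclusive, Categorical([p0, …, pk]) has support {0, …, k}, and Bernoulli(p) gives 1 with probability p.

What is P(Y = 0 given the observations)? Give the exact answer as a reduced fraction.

P(Y = 0 | obs) = 1/3

Enumerate traces; 36 have nonzero weight after conditioning:
  (W=1, U=1, V=1, Y=0, Z=1, X=1) weight 1/576
  (W=1, U=1, V=1, Y=0, Z=3, X=1) weight 1/576
  (W=1, U=1, V=1, Y=1, Z=2, X=1) weight 1/576
  (W=1, U=1, V=1, Y=1, Z=4, X=1) weight 1/576
  (W=1, U=1, V=1, Y=2, Z=1, X=1) weight 1/576
  (W=1, U=1, V=1, Y=2, Z=3, X=1) weight 1/576
  (W=1, U=1, V=2, Y=0, Z=1, X=1) weight 1/576
  (W=1, U=1, V=2, Y=0, Z=3, X=1) weight 1/576
  … 28 more
Group by Y:
  weight(Y=0) = 1/48
  weight(Y=1) = 1/48
  weight(Y=2) = 1/48
Total weight = 1/48 + 1/48 + 1/48 = 1/16
P(Y=0 | obs) = 1/48 / 1/16 = 1/3
P(Y=1 | obs) = 1/48 / 1/16 = 1/3
P(Y=2 | obs) = 1/48 / 1/16 = 1/3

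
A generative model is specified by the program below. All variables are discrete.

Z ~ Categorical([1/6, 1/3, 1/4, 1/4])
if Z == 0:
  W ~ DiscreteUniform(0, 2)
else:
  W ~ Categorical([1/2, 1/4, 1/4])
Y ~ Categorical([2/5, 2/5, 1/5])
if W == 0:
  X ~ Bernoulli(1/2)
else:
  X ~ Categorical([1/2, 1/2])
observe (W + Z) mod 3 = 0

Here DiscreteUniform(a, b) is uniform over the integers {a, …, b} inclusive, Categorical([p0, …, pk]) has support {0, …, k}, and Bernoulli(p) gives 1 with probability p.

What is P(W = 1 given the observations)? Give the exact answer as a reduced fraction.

P(W = 1 | obs) = 9/47

Enumerate traces; 24 have nonzero weight after conditioning:
  (Z=0, W=0, Y=0, X=0) weight 1/90
  (Z=0, W=0, Y=0, X=1) weight 1/90
  (Z=0, W=0, Y=1, X=0) weight 1/90
  (Z=0, W=0, Y=1, X=1) weight 1/90
  (Z=0, W=0, Y=2, X=0) weight 1/180
  (Z=0, W=0, Y=2, X=1) weight 1/180
  (Z=1, W=2, Y=0, X=0) weight 1/60
  (Z=1, W=2, Y=0, X=1) weight 1/60
  (Z=2, W=1, Y=0, X=0) weight 1/80
  … 15 more
Group by W:
  weight(W=0) = 13/72
  weight(W=1) = 1/16
  weight(W=2) = 1/12
Total weight = 13/72 + 1/16 + 1/12 = 47/144
P(W=0 | obs) = 13/72 / 47/144 = 26/47
P(W=1 | obs) = 1/16 / 47/144 = 9/47
P(W=2 | obs) = 1/12 / 47/144 = 12/47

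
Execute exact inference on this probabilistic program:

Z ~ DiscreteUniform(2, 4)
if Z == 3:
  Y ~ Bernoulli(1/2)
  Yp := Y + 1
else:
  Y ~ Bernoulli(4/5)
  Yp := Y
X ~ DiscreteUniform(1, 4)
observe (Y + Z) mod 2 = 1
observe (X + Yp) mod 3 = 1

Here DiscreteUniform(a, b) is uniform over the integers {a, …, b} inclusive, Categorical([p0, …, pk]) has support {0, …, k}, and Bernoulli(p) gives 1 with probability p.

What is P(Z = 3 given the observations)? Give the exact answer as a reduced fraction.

Enumerate traces; 3 have nonzero weight after conditioning:
  (Z=2, Y=1, X=3) weight 1/15
  (Z=3, Y=0, X=3) weight 1/24
  (Z=4, Y=1, X=3) weight 1/15
Group by Z:
  weight(Z=2) = 1/15
  weight(Z=3) = 1/24
  weight(Z=4) = 1/15
Total weight = 1/15 + 1/24 + 1/15 = 7/40
P(Z=2 | obs) = 1/15 / 7/40 = 8/21
P(Z=3 | obs) = 1/24 / 7/40 = 5/21
P(Z=4 | obs) = 1/15 / 7/40 = 8/21

P(Z = 3 | obs) = 5/21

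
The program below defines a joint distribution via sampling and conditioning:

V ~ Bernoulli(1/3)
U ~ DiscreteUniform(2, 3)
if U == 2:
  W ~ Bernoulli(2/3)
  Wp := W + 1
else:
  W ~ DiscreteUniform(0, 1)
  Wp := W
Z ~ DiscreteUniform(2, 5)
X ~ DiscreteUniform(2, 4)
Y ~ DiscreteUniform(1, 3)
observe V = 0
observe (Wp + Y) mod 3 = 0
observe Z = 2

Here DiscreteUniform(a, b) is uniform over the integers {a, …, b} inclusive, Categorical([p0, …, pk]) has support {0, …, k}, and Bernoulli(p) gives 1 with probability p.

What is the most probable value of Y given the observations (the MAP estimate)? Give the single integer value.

argmax_v P(Y = v | obs) = 2

Enumerate traces; 12 have nonzero weight after conditioning:
  (V=0, U=2, W=0, Z=2, X=2, Y=2) weight 1/324
  (V=0, U=2, W=0, Z=2, X=3, Y=2) weight 1/324
  (V=0, U=2, W=0, Z=2, X=4, Y=2) weight 1/324
  (V=0, U=2, W=1, Z=2, X=2, Y=1) weight 1/162
  (V=0, U=2, W=1, Z=2, X=3, Y=1) weight 1/162
  (V=0, U=2, W=1, Z=2, X=4, Y=1) weight 1/162
  (V=0, U=3, W=0, Z=2, X=2, Y=3) weight 1/216
  (V=0, U=3, W=0, Z=2, X=3, Y=3) weight 1/216
  … 4 more
Group by Y:
  weight(Y=1) = 1/54
  weight(Y=2) = 5/216
  weight(Y=3) = 1/72
Total weight = 1/54 + 5/216 + 1/72 = 1/18
P(Y=1 | obs) = 1/54 / 1/18 = 1/3
P(Y=2 | obs) = 5/216 / 1/18 = 5/12
P(Y=3 | obs) = 1/72 / 1/18 = 1/4
argmax = 2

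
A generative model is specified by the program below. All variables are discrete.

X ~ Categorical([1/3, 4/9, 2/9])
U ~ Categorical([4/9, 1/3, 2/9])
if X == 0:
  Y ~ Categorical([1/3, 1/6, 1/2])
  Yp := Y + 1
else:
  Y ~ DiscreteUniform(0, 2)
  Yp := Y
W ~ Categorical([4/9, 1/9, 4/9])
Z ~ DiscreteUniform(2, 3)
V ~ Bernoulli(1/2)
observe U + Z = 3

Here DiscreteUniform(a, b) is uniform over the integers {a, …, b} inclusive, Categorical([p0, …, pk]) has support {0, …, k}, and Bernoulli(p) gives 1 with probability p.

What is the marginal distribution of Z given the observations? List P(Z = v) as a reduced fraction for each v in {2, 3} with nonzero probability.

P(Z=2) = 3/7, P(Z=3) = 4/7

Enumerate traces; 108 have nonzero weight after conditioning:
  (X=0, U=0, Y=0, W=0, Z=3, V=0) weight 4/729
  (X=0, U=0, Y=0, W=0, Z=3, V=1) weight 4/729
  (X=0, U=0, Y=0, W=1, Z=3, V=0) weight 1/729
  (X=0, U=0, Y=0, W=1, Z=3, V=1) weight 1/729
  (X=0, U=0, Y=0, W=2, Z=3, V=0) weight 4/729
  (X=0, U=0, Y=0, W=2, Z=3, V=1) weight 4/729
  (X=0, U=0, Y=1, W=0, Z=3, V=0) weight 2/729
  (X=0, U=0, Y=1, W=0, Z=3, V=1) weight 2/729
  (X=0, U=1, Y=0, W=0, Z=2, V=0) weight 1/243
  … 99 more
Group by Z:
  weight(Z=2) = 1/6
  weight(Z=3) = 2/9
Total weight = 1/6 + 2/9 = 7/18
P(Z=2 | obs) = 1/6 / 7/18 = 3/7
P(Z=3 | obs) = 2/9 / 7/18 = 4/7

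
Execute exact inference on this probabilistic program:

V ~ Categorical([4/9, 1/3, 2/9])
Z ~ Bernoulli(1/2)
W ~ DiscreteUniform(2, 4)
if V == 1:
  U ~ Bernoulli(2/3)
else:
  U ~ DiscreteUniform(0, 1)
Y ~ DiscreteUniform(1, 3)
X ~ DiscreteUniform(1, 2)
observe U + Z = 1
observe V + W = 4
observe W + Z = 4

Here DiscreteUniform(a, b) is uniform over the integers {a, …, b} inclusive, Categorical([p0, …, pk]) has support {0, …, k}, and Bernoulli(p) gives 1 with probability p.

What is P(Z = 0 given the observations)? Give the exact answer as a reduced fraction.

Enumerate traces; 12 have nonzero weight after conditioning:
  (V=0, Z=0, W=4, U=1, Y=1, X=1) weight 1/162
  (V=0, Z=0, W=4, U=1, Y=1, X=2) weight 1/162
  (V=0, Z=0, W=4, U=1, Y=2, X=1) weight 1/162
  (V=0, Z=0, W=4, U=1, Y=2, X=2) weight 1/162
  (V=0, Z=0, W=4, U=1, Y=3, X=1) weight 1/162
  (V=0, Z=0, W=4, U=1, Y=3, X=2) weight 1/162
  (V=1, Z=1, W=3, U=0, Y=1, X=1) weight 1/324
  (V=1, Z=1, W=3, U=0, Y=1, X=2) weight 1/324
  … 4 more
Group by Z:
  weight(Z=0) = 1/27
  weight(Z=1) = 1/54
Total weight = 1/27 + 1/54 = 1/18
P(Z=0 | obs) = 1/27 / 1/18 = 2/3
P(Z=1 | obs) = 1/54 / 1/18 = 1/3

P(Z = 0 | obs) = 2/3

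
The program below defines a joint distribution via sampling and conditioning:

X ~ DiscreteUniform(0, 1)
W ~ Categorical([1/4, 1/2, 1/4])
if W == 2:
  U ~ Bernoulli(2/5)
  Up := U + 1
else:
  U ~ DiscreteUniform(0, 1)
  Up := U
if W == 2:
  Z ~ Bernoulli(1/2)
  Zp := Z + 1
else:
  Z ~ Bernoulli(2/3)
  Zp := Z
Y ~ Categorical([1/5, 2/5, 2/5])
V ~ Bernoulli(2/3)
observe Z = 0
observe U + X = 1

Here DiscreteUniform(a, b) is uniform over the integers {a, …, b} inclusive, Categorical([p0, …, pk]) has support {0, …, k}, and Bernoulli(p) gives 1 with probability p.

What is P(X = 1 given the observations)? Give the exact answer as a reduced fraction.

Enumerate traces; 36 have nonzero weight after conditioning:
  (X=0, W=0, U=1, Z=0, Y=0, V=0) weight 1/720
  (X=0, W=0, U=1, Z=0, Y=0, V=1) weight 1/360
  (X=0, W=0, U=1, Z=0, Y=1, V=0) weight 1/360
  (X=0, W=0, U=1, Z=0, Y=1, V=1) weight 1/180
  (X=0, W=0, U=1, Z=0, Y=2, V=0) weight 1/360
  (X=0, W=0, U=1, Z=0, Y=2, V=1) weight 1/180
  (X=0, W=1, U=1, Z=0, Y=0, V=0) weight 1/360
  (X=0, W=1, U=1, Z=0, Y=0, V=1) weight 1/180
  (X=1, W=0, U=0, Z=0, Y=0, V=0) weight 1/720
  … 27 more
Group by X:
  weight(X=0) = 7/80
  weight(X=1) = 1/10
Total weight = 7/80 + 1/10 = 3/16
P(X=0 | obs) = 7/80 / 3/16 = 7/15
P(X=1 | obs) = 1/10 / 3/16 = 8/15

P(X = 1 | obs) = 8/15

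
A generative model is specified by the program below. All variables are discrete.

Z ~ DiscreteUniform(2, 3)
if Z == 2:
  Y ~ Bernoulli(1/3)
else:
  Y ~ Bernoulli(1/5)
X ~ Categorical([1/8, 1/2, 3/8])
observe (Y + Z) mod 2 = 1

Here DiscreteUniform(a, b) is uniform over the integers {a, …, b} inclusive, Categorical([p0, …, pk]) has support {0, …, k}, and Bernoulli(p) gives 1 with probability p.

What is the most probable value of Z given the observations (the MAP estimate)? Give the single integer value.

argmax_v P(Z = v | obs) = 3

Enumerate traces; 6 have nonzero weight after conditioning:
  (Z=2, Y=1, X=0) weight 1/48
  (Z=2, Y=1, X=1) weight 1/12
  (Z=2, Y=1, X=2) weight 1/16
  (Z=3, Y=0, X=0) weight 1/20
  (Z=3, Y=0, X=1) weight 1/5
  (Z=3, Y=0, X=2) weight 3/20
Group by Z:
  weight(Z=2) = 1/6
  weight(Z=3) = 2/5
Total weight = 1/6 + 2/5 = 17/30
P(Z=2 | obs) = 1/6 / 17/30 = 5/17
P(Z=3 | obs) = 2/5 / 17/30 = 12/17
argmax = 3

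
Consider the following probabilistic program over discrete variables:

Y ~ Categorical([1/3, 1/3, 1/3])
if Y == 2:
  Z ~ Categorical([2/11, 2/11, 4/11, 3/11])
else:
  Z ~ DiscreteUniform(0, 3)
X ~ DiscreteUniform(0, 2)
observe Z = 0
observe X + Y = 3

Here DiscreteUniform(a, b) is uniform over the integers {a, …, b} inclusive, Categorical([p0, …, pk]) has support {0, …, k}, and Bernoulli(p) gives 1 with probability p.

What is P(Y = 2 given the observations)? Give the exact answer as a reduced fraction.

P(Y = 2 | obs) = 8/19

Enumerate traces; 2 have nonzero weight after conditioning:
  (Y=1, Z=0, X=2) weight 1/36
  (Y=2, Z=0, X=1) weight 2/99
Group by Y:
  weight(Y=1) = 1/36
  weight(Y=2) = 2/99
Total weight = 1/36 + 2/99 = 19/396
P(Y=1 | obs) = 1/36 / 19/396 = 11/19
P(Y=2 | obs) = 2/99 / 19/396 = 8/19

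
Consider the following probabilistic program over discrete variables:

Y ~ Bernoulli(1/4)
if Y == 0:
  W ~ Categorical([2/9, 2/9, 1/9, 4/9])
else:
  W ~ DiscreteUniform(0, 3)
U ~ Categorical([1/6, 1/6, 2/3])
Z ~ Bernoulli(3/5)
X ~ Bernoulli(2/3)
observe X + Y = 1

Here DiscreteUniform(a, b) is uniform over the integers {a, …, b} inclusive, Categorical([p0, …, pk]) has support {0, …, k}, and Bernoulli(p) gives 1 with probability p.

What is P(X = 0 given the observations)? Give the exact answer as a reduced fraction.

P(X = 0 | obs) = 1/7

Enumerate traces; 48 have nonzero weight after conditioning:
  (Y=0, W=0, U=0, Z=0, X=1) weight 1/135
  (Y=0, W=0, U=0, Z=1, X=1) weight 1/90
  (Y=0, W=0, U=1, Z=0, X=1) weight 1/135
  (Y=0, W=0, U=1, Z=1, X=1) weight 1/90
  (Y=0, W=0, U=2, Z=0, X=1) weight 4/135
  (Y=0, W=0, U=2, Z=1, X=1) weight 2/45
  (Y=0, W=1, U=0, Z=0, X=1) weight 1/135
  (Y=0, W=1, U=0, Z=1, X=1) weight 1/90
  (Y=1, W=0, U=0, Z=0, X=0) weight 1/720
  … 39 more
Group by X:
  weight(X=0) = 1/12
  weight(X=1) = 1/2
Total weight = 1/12 + 1/2 = 7/12
P(X=0 | obs) = 1/12 / 7/12 = 1/7
P(X=1 | obs) = 1/2 / 7/12 = 6/7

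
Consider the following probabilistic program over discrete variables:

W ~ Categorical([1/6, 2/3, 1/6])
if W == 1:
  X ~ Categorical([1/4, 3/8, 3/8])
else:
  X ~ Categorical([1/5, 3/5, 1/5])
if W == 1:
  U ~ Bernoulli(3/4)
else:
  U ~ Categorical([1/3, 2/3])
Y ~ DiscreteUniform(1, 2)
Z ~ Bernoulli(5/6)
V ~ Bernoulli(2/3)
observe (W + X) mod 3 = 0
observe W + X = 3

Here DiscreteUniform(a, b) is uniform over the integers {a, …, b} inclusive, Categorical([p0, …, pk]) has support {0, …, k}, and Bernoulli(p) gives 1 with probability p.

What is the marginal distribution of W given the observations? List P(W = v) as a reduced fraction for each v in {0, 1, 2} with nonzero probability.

P(W=1) = 5/7, P(W=2) = 2/7

Enumerate traces; 32 have nonzero weight after conditioning:
  (W=1, X=2, U=0, Y=1, Z=0, V=0) weight 1/576
  (W=1, X=2, U=0, Y=1, Z=0, V=1) weight 1/288
  (W=1, X=2, U=0, Y=1, Z=1, V=0) weight 5/576
  (W=1, X=2, U=0, Y=1, Z=1, V=1) weight 5/288
  (W=1, X=2, U=0, Y=2, Z=0, V=0) weight 1/576
  (W=1, X=2, U=0, Y=2, Z=0, V=1) weight 1/288
  (W=1, X=2, U=0, Y=2, Z=1, V=0) weight 5/576
  (W=1, X=2, U=0, Y=2, Z=1, V=1) weight 5/288
  (W=2, X=1, U=0, Y=1, Z=0, V=0) weight 1/1080
  … 23 more
Group by W:
  weight(W=1) = 1/4
  weight(W=2) = 1/10
Total weight = 1/4 + 1/10 = 7/20
P(W=1 | obs) = 1/4 / 7/20 = 5/7
P(W=2 | obs) = 1/10 / 7/20 = 2/7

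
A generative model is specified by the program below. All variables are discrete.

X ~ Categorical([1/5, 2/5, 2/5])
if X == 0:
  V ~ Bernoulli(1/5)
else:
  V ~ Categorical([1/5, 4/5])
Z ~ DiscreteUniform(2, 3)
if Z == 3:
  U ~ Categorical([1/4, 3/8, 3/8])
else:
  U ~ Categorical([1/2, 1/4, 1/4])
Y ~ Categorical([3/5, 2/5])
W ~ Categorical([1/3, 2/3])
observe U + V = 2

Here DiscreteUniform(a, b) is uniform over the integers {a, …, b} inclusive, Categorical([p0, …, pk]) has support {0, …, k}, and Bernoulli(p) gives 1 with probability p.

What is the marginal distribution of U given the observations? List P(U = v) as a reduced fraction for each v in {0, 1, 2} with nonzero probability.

Enumerate traces; 48 have nonzero weight after conditioning:
  (X=0, V=0, Z=2, U=2, Y=0, W=0) weight 1/250
  (X=0, V=0, Z=2, U=2, Y=0, W=1) weight 1/125
  (X=0, V=0, Z=2, U=2, Y=1, W=0) weight 1/375
  (X=0, V=0, Z=2, U=2, Y=1, W=1) weight 2/375
  (X=0, V=0, Z=3, U=2, Y=0, W=0) weight 3/500
  (X=0, V=0, Z=3, U=2, Y=0, W=1) weight 3/250
  (X=0, V=0, Z=3, U=2, Y=1, W=0) weight 1/250
  (X=0, V=0, Z=3, U=2, Y=1, W=1) weight 1/125
  (X=0, V=1, Z=2, U=1, Y=0, W=0) weight 1/1000
  … 39 more
Group by U:
  weight(U=1) = 17/80
  weight(U=2) = 1/10
Total weight = 17/80 + 1/10 = 5/16
P(U=1 | obs) = 17/80 / 5/16 = 17/25
P(U=2 | obs) = 1/10 / 5/16 = 8/25

P(U=1) = 17/25, P(U=2) = 8/25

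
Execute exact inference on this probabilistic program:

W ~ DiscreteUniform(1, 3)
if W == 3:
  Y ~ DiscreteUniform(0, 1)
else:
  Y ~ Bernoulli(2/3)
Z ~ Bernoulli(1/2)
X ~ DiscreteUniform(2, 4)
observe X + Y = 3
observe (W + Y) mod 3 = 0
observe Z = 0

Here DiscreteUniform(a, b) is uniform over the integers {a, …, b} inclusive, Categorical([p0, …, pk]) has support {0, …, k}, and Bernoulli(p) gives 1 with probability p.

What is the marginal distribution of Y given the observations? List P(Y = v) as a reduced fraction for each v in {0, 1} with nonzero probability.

Enumerate traces; 2 have nonzero weight after conditioning:
  (W=2, Y=1, Z=0, X=2) weight 1/27
  (W=3, Y=0, Z=0, X=3) weight 1/36
Group by Y:
  weight(Y=0) = 1/36
  weight(Y=1) = 1/27
Total weight = 1/36 + 1/27 = 7/108
P(Y=0 | obs) = 1/36 / 7/108 = 3/7
P(Y=1 | obs) = 1/27 / 7/108 = 4/7

P(Y=0) = 3/7, P(Y=1) = 4/7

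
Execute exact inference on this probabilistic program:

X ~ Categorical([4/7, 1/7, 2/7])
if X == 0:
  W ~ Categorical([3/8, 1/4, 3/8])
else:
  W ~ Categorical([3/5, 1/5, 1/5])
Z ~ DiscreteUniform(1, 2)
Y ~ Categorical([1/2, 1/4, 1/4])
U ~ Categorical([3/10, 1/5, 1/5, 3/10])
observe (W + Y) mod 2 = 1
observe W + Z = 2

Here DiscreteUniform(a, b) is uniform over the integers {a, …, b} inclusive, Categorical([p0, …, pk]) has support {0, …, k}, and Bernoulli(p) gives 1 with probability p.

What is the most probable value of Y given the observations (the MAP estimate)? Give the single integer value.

Enumerate traces; 36 have nonzero weight after conditioning:
  (X=0, W=0, Z=2, Y=1, U=0) weight 9/1120
  (X=0, W=0, Z=2, Y=1, U=1) weight 3/560
  (X=0, W=0, Z=2, Y=1, U=2) weight 3/560
  (X=0, W=0, Z=2, Y=1, U=3) weight 9/1120
  (X=0, W=1, Z=1, Y=0, U=0) weight 3/280
  (X=0, W=1, Z=1, Y=0, U=1) weight 1/140
  (X=0, W=1, Z=1, Y=0, U=2) weight 1/140
  (X=0, W=1, Z=1, Y=0, U=3) weight 3/280
  (X=0, W=1, Z=1, Y=2, U=0) weight 3/560
  … 27 more
Group by Y:
  weight(Y=0) = 2/35
  weight(Y=1) = 33/560
  weight(Y=2) = 1/35
Total weight = 2/35 + 33/560 + 1/35 = 81/560
P(Y=0 | obs) = 2/35 / 81/560 = 32/81
P(Y=1 | obs) = 33/560 / 81/560 = 11/27
P(Y=2 | obs) = 1/35 / 81/560 = 16/81
argmax = 1

argmax_v P(Y = v | obs) = 1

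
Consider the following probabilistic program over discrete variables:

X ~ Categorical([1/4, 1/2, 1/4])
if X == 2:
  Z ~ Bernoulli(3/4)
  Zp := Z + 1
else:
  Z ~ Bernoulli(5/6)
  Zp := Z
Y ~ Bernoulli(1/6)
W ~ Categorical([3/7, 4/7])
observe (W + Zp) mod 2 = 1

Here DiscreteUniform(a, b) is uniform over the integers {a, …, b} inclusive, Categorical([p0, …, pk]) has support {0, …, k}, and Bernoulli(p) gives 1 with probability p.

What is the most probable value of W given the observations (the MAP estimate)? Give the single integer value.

argmax_v P(W = v | obs) = 0

Enumerate traces; 12 have nonzero weight after conditioning:
  (X=0, Z=0, Y=0, W=1) weight 5/252
  (X=0, Z=0, Y=1, W=1) weight 1/252
  (X=0, Z=1, Y=0, W=0) weight 25/336
  (X=0, Z=1, Y=1, W=0) weight 5/336
  (X=1, Z=0, Y=0, W=1) weight 5/126
  (X=1, Z=0, Y=1, W=1) weight 1/126
  (X=1, Z=1, Y=0, W=0) weight 25/168
  (X=1, Z=1, Y=1, W=0) weight 5/168
  … 4 more
Group by W:
  weight(W=0) = 33/112
  weight(W=1) = 5/28
Total weight = 33/112 + 5/28 = 53/112
P(W=0 | obs) = 33/112 / 53/112 = 33/53
P(W=1 | obs) = 5/28 / 53/112 = 20/53
argmax = 0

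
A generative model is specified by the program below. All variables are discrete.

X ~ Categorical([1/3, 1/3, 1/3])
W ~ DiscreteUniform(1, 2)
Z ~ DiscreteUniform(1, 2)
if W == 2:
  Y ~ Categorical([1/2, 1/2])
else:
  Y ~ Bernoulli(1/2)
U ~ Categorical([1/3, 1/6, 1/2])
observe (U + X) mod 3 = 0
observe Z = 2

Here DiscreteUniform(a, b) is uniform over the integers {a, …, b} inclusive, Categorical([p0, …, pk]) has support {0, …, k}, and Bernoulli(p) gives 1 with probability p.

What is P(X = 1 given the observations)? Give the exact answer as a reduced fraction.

Enumerate traces; 12 have nonzero weight after conditioning:
  (X=0, W=1, Z=2, Y=0, U=0) weight 1/72
  (X=0, W=1, Z=2, Y=1, U=0) weight 1/72
  (X=0, W=2, Z=2, Y=0, U=0) weight 1/72
  (X=0, W=2, Z=2, Y=1, U=0) weight 1/72
  (X=1, W=1, Z=2, Y=0, U=2) weight 1/48
  (X=1, W=1, Z=2, Y=1, U=2) weight 1/48
  (X=1, W=2, Z=2, Y=0, U=2) weight 1/48
  (X=1, W=2, Z=2, Y=1, U=2) weight 1/48
  (X=2, W=1, Z=2, Y=0, U=1) weight 1/144
  … 3 more
Group by X:
  weight(X=0) = 1/18
  weight(X=1) = 1/12
  weight(X=2) = 1/36
Total weight = 1/18 + 1/12 + 1/36 = 1/6
P(X=0 | obs) = 1/18 / 1/6 = 1/3
P(X=1 | obs) = 1/12 / 1/6 = 1/2
P(X=2 | obs) = 1/36 / 1/6 = 1/6

P(X = 1 | obs) = 1/2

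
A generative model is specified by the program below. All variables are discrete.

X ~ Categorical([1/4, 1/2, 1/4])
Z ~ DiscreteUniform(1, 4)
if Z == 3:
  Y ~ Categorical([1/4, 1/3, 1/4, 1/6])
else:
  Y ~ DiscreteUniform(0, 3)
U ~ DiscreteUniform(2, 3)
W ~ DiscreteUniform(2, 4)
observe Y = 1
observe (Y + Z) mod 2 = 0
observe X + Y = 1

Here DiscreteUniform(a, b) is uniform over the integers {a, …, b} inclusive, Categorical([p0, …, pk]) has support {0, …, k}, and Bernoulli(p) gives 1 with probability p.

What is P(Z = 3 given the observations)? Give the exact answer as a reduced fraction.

P(Z = 3 | obs) = 4/7

Enumerate traces; 12 have nonzero weight after conditioning:
  (X=0, Z=1, Y=1, U=2, W=2) weight 1/384
  (X=0, Z=1, Y=1, U=2, W=3) weight 1/384
  (X=0, Z=1, Y=1, U=2, W=4) weight 1/384
  (X=0, Z=1, Y=1, U=3, W=2) weight 1/384
  (X=0, Z=1, Y=1, U=3, W=3) weight 1/384
  (X=0, Z=1, Y=1, U=3, W=4) weight 1/384
  (X=0, Z=3, Y=1, U=2, W=2) weight 1/288
  (X=0, Z=3, Y=1, U=2, W=3) weight 1/288
  … 4 more
Group by Z:
  weight(Z=1) = 1/64
  weight(Z=3) = 1/48
Total weight = 1/64 + 1/48 = 7/192
P(Z=1 | obs) = 1/64 / 7/192 = 3/7
P(Z=3 | obs) = 1/48 / 7/192 = 4/7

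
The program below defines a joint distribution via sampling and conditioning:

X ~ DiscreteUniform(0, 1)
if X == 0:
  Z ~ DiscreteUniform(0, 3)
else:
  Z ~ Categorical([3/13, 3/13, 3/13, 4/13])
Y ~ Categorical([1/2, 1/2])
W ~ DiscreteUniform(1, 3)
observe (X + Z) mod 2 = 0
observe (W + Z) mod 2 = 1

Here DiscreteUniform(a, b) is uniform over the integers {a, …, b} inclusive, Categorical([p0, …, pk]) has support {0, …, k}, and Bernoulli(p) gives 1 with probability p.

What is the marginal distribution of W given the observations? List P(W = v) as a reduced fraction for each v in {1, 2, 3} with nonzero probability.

P(W=1) = 13/40, P(W=2) = 7/20, P(W=3) = 13/40

Enumerate traces; 12 have nonzero weight after conditioning:
  (X=0, Z=0, Y=0, W=1) weight 1/48
  (X=0, Z=0, Y=0, W=3) weight 1/48
  (X=0, Z=0, Y=1, W=1) weight 1/48
  (X=0, Z=0, Y=1, W=3) weight 1/48
  (X=0, Z=2, Y=0, W=1) weight 1/48
  (X=0, Z=2, Y=0, W=3) weight 1/48
  (X=0, Z=2, Y=1, W=1) weight 1/48
  (X=0, Z=2, Y=1, W=3) weight 1/48
  (X=1, Z=1, Y=0, W=2) weight 1/52
  … 3 more
Group by W:
  weight(W=1) = 1/12
  weight(W=2) = 7/78
  weight(W=3) = 1/12
Total weight = 1/12 + 7/78 + 1/12 = 10/39
P(W=1 | obs) = 1/12 / 10/39 = 13/40
P(W=2 | obs) = 7/78 / 10/39 = 7/20
P(W=3 | obs) = 1/12 / 10/39 = 13/40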